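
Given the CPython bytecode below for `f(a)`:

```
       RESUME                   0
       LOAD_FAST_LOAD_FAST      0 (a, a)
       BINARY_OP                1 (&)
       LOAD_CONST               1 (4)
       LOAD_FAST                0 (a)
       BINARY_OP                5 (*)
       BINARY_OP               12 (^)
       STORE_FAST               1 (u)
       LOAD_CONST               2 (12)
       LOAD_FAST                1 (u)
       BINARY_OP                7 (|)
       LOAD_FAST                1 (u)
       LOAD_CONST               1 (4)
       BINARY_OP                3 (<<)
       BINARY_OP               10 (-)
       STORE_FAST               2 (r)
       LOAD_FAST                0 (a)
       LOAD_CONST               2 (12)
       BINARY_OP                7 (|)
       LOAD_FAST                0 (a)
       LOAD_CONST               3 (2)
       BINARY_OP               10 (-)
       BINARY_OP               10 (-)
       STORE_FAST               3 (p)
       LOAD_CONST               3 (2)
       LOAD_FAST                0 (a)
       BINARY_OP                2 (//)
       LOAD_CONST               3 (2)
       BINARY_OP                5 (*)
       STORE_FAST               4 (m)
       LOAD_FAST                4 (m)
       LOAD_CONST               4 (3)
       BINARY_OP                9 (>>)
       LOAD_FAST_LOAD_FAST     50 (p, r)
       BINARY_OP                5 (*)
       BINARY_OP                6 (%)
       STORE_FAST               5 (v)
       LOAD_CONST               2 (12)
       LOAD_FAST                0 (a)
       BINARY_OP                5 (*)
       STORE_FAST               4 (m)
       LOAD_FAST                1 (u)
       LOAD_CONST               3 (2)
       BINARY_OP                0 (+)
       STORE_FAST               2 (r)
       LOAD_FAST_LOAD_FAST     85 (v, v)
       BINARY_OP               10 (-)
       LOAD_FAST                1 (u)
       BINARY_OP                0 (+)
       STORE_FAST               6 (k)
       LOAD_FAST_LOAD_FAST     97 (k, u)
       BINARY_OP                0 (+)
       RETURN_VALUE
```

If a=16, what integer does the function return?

LOAD_FAST_LOAD_FAST a,a → push 16,16. Stack: [16, 16]
BINARY_OP & → 16 & 16 = 16. Stack: [16]
LOAD_CONST → push 4. Stack: [16, 4]
LOAD_FAST a → push 16. Stack: [16, 4, 16]
BINARY_OP * → 4 * 16 = 64. Stack: [16, 64]
BINARY_OP ^ → 16 ^ 64 = 80. Stack: [80]
STORE_FAST u → u=80. Stack: []
LOAD_CONST → push 12. Stack: [12]
LOAD_FAST u → push 80. Stack: [12, 80]
BINARY_OP | → 12 | 80 = 92. Stack: [92]
LOAD_FAST u → push 80. Stack: [92, 80]
LOAD_CONST → push 4. Stack: [92, 80, 4]
BINARY_OP << → 80 << 4 = 1280. Stack: [92, 1280]
BINARY_OP - → 92 - 1280 = -1188. Stack: [-1188]
STORE_FAST r → r=-1188. Stack: []
LOAD_FAST a → push 16. Stack: [16]
LOAD_CONST → push 12. Stack: [16, 12]
BINARY_OP | → 16 | 12 = 28. Stack: [28]
LOAD_FAST a → push 16. Stack: [28, 16]
LOAD_CONST → push 2. Stack: [28, 16, 2]
BINARY_OP - → 16 - 2 = 14. Stack: [28, 14]
BINARY_OP - → 28 - 14 = 14. Stack: [14]
STORE_FAST p → p=14. Stack: []
LOAD_CONST → push 2. Stack: [2]
LOAD_FAST a → push 16. Stack: [2, 16]
BINARY_OP // → 2 // 16 = 0. Stack: [0]
LOAD_CONST → push 2. Stack: [0, 2]
BINARY_OP * → 0 * 2 = 0. Stack: [0]
STORE_FAST m → m=0. Stack: []
LOAD_FAST m → push 0. Stack: [0]
LOAD_CONST → push 3. Stack: [0, 3]
BINARY_OP >> → 0 >> 3 = 0. Stack: [0]
LOAD_FAST_LOAD_FAST p,r → push 14,-1188. Stack: [0, 14, -1188]
BINARY_OP * → 14 * -1188 = -16632. Stack: [0, -16632]
BINARY_OP % → 0 % -16632 = 0. Stack: [0]
STORE_FAST v → v=0. Stack: []
LOAD_CONST → push 12. Stack: [12]
LOAD_FAST a → push 16. Stack: [12, 16]
BINARY_OP * → 12 * 16 = 192. Stack: [192]
STORE_FAST m → m=192. Stack: []
LOAD_FAST u → push 80. Stack: [80]
LOAD_CONST → push 2. Stack: [80, 2]
BINARY_OP + → 80 + 2 = 82. Stack: [82]
STORE_FAST r → r=82. Stack: []
LOAD_FAST_LOAD_FAST v,v → push 0,0. Stack: [0, 0]
BINARY_OP - → 0 - 0 = 0. Stack: [0]
LOAD_FAST u → push 80. Stack: [0, 80]
BINARY_OP + → 0 + 80 = 80. Stack: [80]
STORE_FAST k → k=80. Stack: []
LOAD_FAST_LOAD_FAST k,u → push 80,80. Stack: [80, 80]
BINARY_OP + → 80 + 80 = 160. Stack: [160]
RETURN_VALUE → return 160.

160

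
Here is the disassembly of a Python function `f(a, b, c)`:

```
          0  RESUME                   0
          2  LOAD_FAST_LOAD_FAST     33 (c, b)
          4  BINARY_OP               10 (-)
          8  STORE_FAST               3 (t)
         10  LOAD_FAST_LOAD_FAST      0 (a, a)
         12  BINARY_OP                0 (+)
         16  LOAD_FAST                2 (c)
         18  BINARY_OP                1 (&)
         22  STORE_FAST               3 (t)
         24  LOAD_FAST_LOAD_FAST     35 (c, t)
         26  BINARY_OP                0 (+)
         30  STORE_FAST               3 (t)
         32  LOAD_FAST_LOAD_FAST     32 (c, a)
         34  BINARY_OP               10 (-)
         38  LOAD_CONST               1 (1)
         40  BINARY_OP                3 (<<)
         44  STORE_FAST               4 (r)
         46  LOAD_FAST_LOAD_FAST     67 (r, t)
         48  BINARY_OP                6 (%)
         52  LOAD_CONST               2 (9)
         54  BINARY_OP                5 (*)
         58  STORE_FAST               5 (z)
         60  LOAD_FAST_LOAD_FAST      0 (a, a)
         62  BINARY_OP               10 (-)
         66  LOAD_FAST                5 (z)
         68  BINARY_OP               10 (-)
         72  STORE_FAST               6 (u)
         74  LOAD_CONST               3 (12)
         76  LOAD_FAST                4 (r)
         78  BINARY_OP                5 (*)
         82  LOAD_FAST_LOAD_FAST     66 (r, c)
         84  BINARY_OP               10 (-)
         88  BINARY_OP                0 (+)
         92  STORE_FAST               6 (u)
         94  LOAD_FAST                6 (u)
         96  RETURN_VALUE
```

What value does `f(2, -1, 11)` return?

LOAD_FAST_LOAD_FAST c,b → push 11,-1. Stack: [11, -1]
BINARY_OP - → 11 - -1 = 12. Stack: [12]
STORE_FAST t → t=12. Stack: []
LOAD_FAST_LOAD_FAST a,a → push 2,2. Stack: [2, 2]
BINARY_OP + → 2 + 2 = 4. Stack: [4]
LOAD_FAST c → push 11. Stack: [4, 11]
BINARY_OP & → 4 & 11 = 0. Stack: [0]
STORE_FAST t → t=0. Stack: []
LOAD_FAST_LOAD_FAST c,t → push 11,0. Stack: [11, 0]
BINARY_OP + → 11 + 0 = 11. Stack: [11]
STORE_FAST t → t=11. Stack: []
LOAD_FAST_LOAD_FAST c,a → push 11,2. Stack: [11, 2]
BINARY_OP - → 11 - 2 = 9. Stack: [9]
LOAD_CONST → push 1. Stack: [9, 1]
BINARY_OP << → 9 << 1 = 18. Stack: [18]
STORE_FAST r → r=18. Stack: []
LOAD_FAST_LOAD_FAST r,t → push 18,11. Stack: [18, 11]
BINARY_OP % → 18 % 11 = 7. Stack: [7]
LOAD_CONST → push 9. Stack: [7, 9]
BINARY_OP * → 7 * 9 = 63. Stack: [63]
STORE_FAST z → z=63. Stack: []
LOAD_FAST_LOAD_FAST a,a → push 2,2. Stack: [2, 2]
BINARY_OP - → 2 - 2 = 0. Stack: [0]
LOAD_FAST z → push 63. Stack: [0, 63]
BINARY_OP - → 0 - 63 = -63. Stack: [-63]
STORE_FAST u → u=-63. Stack: []
LOAD_CONST → push 12. Stack: [12]
LOAD_FAST r → push 18. Stack: [12, 18]
BINARY_OP * → 12 * 18 = 216. Stack: [216]
LOAD_FAST_LOAD_FAST r,c → push 18,11. Stack: [216, 18, 11]
BINARY_OP - → 18 - 11 = 7. Stack: [216, 7]
BINARY_OP + → 216 + 7 = 223. Stack: [223]
STORE_FAST u → u=223. Stack: []
LOAD_FAST u → push 223. Stack: [223]
RETURN_VALUE → return 223.

223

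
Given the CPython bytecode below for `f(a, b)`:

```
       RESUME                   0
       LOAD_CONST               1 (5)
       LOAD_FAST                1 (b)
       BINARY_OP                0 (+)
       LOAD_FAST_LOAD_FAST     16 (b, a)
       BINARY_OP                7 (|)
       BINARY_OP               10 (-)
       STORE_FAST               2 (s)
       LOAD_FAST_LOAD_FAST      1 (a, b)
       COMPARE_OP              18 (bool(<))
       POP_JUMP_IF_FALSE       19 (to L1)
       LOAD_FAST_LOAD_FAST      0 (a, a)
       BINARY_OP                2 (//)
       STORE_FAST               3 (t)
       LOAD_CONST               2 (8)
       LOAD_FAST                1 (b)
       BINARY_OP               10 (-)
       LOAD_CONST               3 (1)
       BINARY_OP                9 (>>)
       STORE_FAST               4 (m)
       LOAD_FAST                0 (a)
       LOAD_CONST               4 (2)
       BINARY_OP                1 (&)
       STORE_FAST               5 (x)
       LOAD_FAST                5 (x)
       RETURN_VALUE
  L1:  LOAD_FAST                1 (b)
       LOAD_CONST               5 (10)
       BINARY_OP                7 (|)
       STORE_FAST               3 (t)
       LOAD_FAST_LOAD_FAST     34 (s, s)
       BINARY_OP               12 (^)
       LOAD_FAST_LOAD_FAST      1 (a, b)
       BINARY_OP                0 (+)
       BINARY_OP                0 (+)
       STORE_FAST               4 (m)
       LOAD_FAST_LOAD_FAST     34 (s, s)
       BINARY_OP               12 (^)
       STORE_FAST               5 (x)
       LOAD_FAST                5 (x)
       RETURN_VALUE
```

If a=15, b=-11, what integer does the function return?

0

LOAD_CONST → push 5. Stack: [5]
LOAD_FAST b → push -11. Stack: [5, -11]
BINARY_OP + → 5 + -11 = -6. Stack: [-6]
LOAD_FAST_LOAD_FAST b,a → push -11,15. Stack: [-6, -11, 15]
BINARY_OP | → -11 | 15 = -1. Stack: [-6, -1]
BINARY_OP - → -6 - -1 = -5. Stack: [-5]
STORE_FAST s → s=-5. Stack: []
LOAD_FAST_LOAD_FAST a,b → push 15,-11. Stack: [15, -11]
COMPARE_OP bool(<) → 15 vs -11 = False. Stack: [False]
POP_JUMP_IF_FALSE → pop False; jump. Stack: []
LOAD_FAST b → push -11. Stack: [-11]
LOAD_CONST → push 10. Stack: [-11, 10]
BINARY_OP | → -11 | 10 = -1. Stack: [-1]
STORE_FAST t → t=-1. Stack: []
LOAD_FAST_LOAD_FAST s,s → push -5,-5. Stack: [-5, -5]
BINARY_OP ^ → -5 ^ -5 = 0. Stack: [0]
LOAD_FAST_LOAD_FAST a,b → push 15,-11. Stack: [0, 15, -11]
BINARY_OP + → 15 + -11 = 4. Stack: [0, 4]
BINARY_OP + → 0 + 4 = 4. Stack: [4]
STORE_FAST m → m=4. Stack: []
LOAD_FAST_LOAD_FAST s,s → push -5,-5. Stack: [-5, -5]
BINARY_OP ^ → -5 ^ -5 = 0. Stack: [0]
STORE_FAST x → x=0. Stack: []
LOAD_FAST x → push 0. Stack: [0]
RETURN_VALUE → return 0.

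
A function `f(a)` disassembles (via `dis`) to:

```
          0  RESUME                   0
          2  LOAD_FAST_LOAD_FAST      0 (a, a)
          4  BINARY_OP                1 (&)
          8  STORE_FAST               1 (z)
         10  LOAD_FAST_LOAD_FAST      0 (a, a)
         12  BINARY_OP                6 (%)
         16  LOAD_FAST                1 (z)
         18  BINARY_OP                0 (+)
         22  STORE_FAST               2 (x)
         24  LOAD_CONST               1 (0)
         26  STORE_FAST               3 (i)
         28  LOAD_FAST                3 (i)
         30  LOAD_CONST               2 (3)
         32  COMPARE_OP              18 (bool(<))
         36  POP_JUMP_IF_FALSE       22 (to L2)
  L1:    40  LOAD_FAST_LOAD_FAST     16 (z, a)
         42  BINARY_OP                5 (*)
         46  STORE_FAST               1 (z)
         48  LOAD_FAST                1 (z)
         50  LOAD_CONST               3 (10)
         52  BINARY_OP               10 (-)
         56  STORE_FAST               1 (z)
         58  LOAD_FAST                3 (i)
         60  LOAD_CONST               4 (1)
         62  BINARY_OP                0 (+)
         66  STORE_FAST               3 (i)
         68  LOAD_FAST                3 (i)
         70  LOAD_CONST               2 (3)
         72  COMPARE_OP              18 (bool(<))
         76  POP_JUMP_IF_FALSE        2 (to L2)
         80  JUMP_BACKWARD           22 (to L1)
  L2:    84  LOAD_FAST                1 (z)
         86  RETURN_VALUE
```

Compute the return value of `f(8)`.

3366

LOAD_FAST_LOAD_FAST a,a → push 8,8. Stack: [8, 8]
BINARY_OP & → 8 & 8 = 8. Stack: [8]
STORE_FAST z → z=8. Stack: []
LOAD_FAST_LOAD_FAST a,a → push 8,8. Stack: [8, 8]
BINARY_OP % → 8 % 8 = 0. Stack: [0]
LOAD_FAST z → push 8. Stack: [0, 8]
BINARY_OP + → 0 + 8 = 8. Stack: [8]
STORE_FAST x → x=8. Stack: []
LOAD_CONST → push 0. Stack: [0]
STORE_FAST i → i=0. Stack: []
LOAD_FAST i → push 0. Stack: [0]
LOAD_CONST → push 3. Stack: [0, 3]
COMPARE_OP bool(<) → 0 vs 3 = True. Stack: [True]
POP_JUMP_IF_FALSE → pop True; no jump. Stack: []
LOAD_FAST_LOAD_FAST z,a → push 8,8. Stack: [8, 8]
BINARY_OP * → 8 * 8 = 64. Stack: [64]
STORE_FAST z → z=64. Stack: []
LOAD_FAST z → push 64. Stack: [64]
LOAD_CONST → push 10. Stack: [64, 10]
BINARY_OP - → 64 - 10 = 54. Stack: [54]
STORE_FAST z → z=54. Stack: []
LOAD_FAST i → push 0. Stack: [0]
LOAD_CONST → push 1. Stack: [0, 1]
BINARY_OP + → 0 + 1 = 1. Stack: [1]
STORE_FAST i → i=1. Stack: []
LOAD_FAST i → push 1. Stack: [1]
LOAD_CONST → push 3. Stack: [1, 3]
COMPARE_OP bool(<) → 1 vs 3 = True. Stack: [True]
POP_JUMP_IF_FALSE → pop True; no jump. Stack: []
LOAD_FAST_LOAD_FAST z,a → push 54,8. Stack: [54, 8]
BINARY_OP * → 54 * 8 = 432. Stack: [432]
STORE_FAST z → z=432. Stack: []
LOAD_FAST z → push 432. Stack: [432]
LOAD_CONST → push 10. Stack: [432, 10]
BINARY_OP - → 432 - 10 = 422. Stack: [422]
STORE_FAST z → z=422. Stack: []
LOAD_FAST i → push 1. Stack: [1]
LOAD_CONST → push 1. Stack: [1, 1]
BINARY_OP + → 1 + 1 = 2. Stack: [2]
STORE_FAST i → i=2. Stack: []
LOAD_FAST i → push 2. Stack: [2]
LOAD_CONST → push 3. Stack: [2, 3]
COMPARE_OP bool(<) → 2 vs 3 = True. Stack: [True]
POP_JUMP_IF_FALSE → pop True; no jump. Stack: []
LOAD_FAST_LOAD_FAST z,a → push 422,8. Stack: [422, 8]
BINARY_OP * → 422 * 8 = 3376. Stack: [3376]
STORE_FAST z → z=3376. Stack: []
LOAD_FAST z → push 3376. Stack: [3376]
LOAD_CONST → push 10. Stack: [3376, 10]
BINARY_OP - → 3376 - 10 = 3366. Stack: [3366]
STORE_FAST z → z=3366. Stack: []
LOAD_FAST i → push 2. Stack: [2]
LOAD_CONST → push 1. Stack: [2, 1]
BINARY_OP + → 2 + 1 = 3. Stack: [3]
STORE_FAST i → i=3. Stack: []
LOAD_FAST i → push 3. Stack: [3]
LOAD_CONST → push 3. Stack: [3, 3]
COMPARE_OP bool(<) → 3 vs 3 = False. Stack: [False]
POP_JUMP_IF_FALSE → pop False; jump. Stack: []
LOAD_FAST z → push 3366. Stack: [3366]
RETURN_VALUE → return 3366.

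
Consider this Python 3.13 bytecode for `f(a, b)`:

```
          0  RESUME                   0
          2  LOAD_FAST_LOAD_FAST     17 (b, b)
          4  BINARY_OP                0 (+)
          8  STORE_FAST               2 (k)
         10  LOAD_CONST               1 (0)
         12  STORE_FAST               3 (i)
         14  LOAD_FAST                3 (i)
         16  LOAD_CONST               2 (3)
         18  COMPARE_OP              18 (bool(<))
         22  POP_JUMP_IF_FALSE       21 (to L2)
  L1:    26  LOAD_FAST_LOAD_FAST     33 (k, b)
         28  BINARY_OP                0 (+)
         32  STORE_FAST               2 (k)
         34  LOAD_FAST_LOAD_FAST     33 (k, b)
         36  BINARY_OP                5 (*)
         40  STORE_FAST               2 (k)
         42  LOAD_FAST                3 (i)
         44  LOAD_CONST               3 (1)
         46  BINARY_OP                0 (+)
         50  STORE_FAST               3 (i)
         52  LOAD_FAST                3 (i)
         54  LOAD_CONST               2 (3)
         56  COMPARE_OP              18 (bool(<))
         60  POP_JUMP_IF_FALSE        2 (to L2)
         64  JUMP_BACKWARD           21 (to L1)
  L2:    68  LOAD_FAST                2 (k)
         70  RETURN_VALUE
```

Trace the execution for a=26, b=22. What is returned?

LOAD_FAST_LOAD_FAST b,b → push 22,22. Stack: [22, 22]
BINARY_OP + → 22 + 22 = 44. Stack: [44]
STORE_FAST k → k=44. Stack: []
LOAD_CONST → push 0. Stack: [0]
STORE_FAST i → i=0. Stack: []
LOAD_FAST i → push 0. Stack: [0]
LOAD_CONST → push 3. Stack: [0, 3]
COMPARE_OP bool(<) → 0 vs 3 = True. Stack: [True]
POP_JUMP_IF_FALSE → pop True; no jump. Stack: []
LOAD_FAST_LOAD_FAST k,b → push 44,22. Stack: [44, 22]
BINARY_OP + → 44 + 22 = 66. Stack: [66]
STORE_FAST k → k=66. Stack: []
LOAD_FAST_LOAD_FAST k,b → push 66,22. Stack: [66, 22]
BINARY_OP * → 66 * 22 = 1452. Stack: [1452]
STORE_FAST k → k=1452. Stack: []
LOAD_FAST i → push 0. Stack: [0]
LOAD_CONST → push 1. Stack: [0, 1]
BINARY_OP + → 0 + 1 = 1. Stack: [1]
STORE_FAST i → i=1. Stack: []
LOAD_FAST i → push 1. Stack: [1]
LOAD_CONST → push 3. Stack: [1, 3]
COMPARE_OP bool(<) → 1 vs 3 = True. Stack: [True]
POP_JUMP_IF_FALSE → pop True; no jump. Stack: []
LOAD_FAST_LOAD_FAST k,b → push 1452,22. Stack: [1452, 22]
BINARY_OP + → 1452 + 22 = 1474. Stack: [1474]
STORE_FAST k → k=1474. Stack: []
LOAD_FAST_LOAD_FAST k,b → push 1474,22. Stack: [1474, 22]
BINARY_OP * → 1474 * 22 = 32428. Stack: [32428]
STORE_FAST k → k=32428. Stack: []
LOAD_FAST i → push 1. Stack: [1]
LOAD_CONST → push 1. Stack: [1, 1]
BINARY_OP + → 1 + 1 = 2. Stack: [2]
STORE_FAST i → i=2. Stack: []
LOAD_FAST i → push 2. Stack: [2]
LOAD_CONST → push 3. Stack: [2, 3]
COMPARE_OP bool(<) → 2 vs 3 = True. Stack: [True]
POP_JUMP_IF_FALSE → pop True; no jump. Stack: []
LOAD_FAST_LOAD_FAST k,b → push 32428,22. Stack: [32428, 22]
BINARY_OP + → 32428 + 22 = 32450. Stack: [32450]
STORE_FAST k → k=32450. Stack: []
LOAD_FAST_LOAD_FAST k,b → push 32450,22. Stack: [32450, 22]
BINARY_OP * → 32450 * 22 = 713900. Stack: [713900]
STORE_FAST k → k=713900. Stack: []
LOAD_FAST i → push 2. Stack: [2]
LOAD_CONST → push 1. Stack: [2, 1]
BINARY_OP + → 2 + 1 = 3. Stack: [3]
STORE_FAST i → i=3. Stack: []
LOAD_FAST i → push 3. Stack: [3]
LOAD_CONST → push 3. Stack: [3, 3]
COMPARE_OP bool(<) → 3 vs 3 = False. Stack: [False]
POP_JUMP_IF_FALSE → pop False; jump. Stack: []
LOAD_FAST k → push 713900. Stack: [713900]
RETURN_VALUE → return 713900.

713900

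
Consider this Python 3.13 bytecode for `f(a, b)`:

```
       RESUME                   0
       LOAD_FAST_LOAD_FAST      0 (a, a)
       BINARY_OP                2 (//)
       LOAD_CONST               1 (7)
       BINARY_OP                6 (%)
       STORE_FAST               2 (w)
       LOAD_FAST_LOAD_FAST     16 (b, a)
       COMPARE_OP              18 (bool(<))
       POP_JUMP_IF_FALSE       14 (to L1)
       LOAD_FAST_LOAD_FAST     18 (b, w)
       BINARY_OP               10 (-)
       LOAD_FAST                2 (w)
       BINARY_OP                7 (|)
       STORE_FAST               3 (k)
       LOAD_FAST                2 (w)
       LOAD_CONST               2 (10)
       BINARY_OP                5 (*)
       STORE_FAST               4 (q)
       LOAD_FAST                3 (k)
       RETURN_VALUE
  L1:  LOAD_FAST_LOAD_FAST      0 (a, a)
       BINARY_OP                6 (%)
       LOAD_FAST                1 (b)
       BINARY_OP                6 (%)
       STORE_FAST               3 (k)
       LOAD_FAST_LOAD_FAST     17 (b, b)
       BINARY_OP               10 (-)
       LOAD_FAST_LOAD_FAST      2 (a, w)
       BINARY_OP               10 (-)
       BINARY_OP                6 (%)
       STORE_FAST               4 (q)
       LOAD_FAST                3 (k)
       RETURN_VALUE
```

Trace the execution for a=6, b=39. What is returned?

0

LOAD_FAST_LOAD_FAST a,a → push 6,6. Stack: [6, 6]
BINARY_OP // → 6 // 6 = 1. Stack: [1]
LOAD_CONST → push 7. Stack: [1, 7]
BINARY_OP % → 1 % 7 = 1. Stack: [1]
STORE_FAST w → w=1. Stack: []
LOAD_FAST_LOAD_FAST b,a → push 39,6. Stack: [39, 6]
COMPARE_OP bool(<) → 39 vs 6 = False. Stack: [False]
POP_JUMP_IF_FALSE → pop False; jump. Stack: []
LOAD_FAST_LOAD_FAST a,a → push 6,6. Stack: [6, 6]
BINARY_OP % → 6 % 6 = 0. Stack: [0]
LOAD_FAST b → push 39. Stack: [0, 39]
BINARY_OP % → 0 % 39 = 0. Stack: [0]
STORE_FAST k → k=0. Stack: []
LOAD_FAST_LOAD_FAST b,b → push 39,39. Stack: [39, 39]
BINARY_OP - → 39 - 39 = 0. Stack: [0]
LOAD_FAST_LOAD_FAST a,w → push 6,1. Stack: [0, 6, 1]
BINARY_OP - → 6 - 1 = 5. Stack: [0, 5]
BINARY_OP % → 0 % 5 = 0. Stack: [0]
STORE_FAST q → q=0. Stack: []
LOAD_FAST k → push 0. Stack: [0]
RETURN_VALUE → return 0.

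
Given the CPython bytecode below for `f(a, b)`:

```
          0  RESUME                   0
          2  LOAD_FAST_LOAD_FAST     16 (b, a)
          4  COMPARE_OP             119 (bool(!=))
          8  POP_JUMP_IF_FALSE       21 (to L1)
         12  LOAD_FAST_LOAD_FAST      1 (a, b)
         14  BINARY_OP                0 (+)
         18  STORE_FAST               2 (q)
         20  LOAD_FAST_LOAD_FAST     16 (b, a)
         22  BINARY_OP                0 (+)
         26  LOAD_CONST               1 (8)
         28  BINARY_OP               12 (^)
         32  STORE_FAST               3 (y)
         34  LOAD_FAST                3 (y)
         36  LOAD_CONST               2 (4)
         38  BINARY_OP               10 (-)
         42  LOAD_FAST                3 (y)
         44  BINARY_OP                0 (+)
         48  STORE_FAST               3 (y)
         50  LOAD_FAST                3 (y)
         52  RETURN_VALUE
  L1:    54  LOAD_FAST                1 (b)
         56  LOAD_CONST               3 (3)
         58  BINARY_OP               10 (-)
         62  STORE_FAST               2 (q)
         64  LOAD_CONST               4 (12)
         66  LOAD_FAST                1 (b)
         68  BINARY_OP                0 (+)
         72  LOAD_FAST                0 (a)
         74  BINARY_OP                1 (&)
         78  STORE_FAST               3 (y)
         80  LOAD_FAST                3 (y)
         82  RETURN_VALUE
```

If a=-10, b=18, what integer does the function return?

-4

LOAD_FAST_LOAD_FAST b,a → push 18,-10. Stack: [18, -10]
COMPARE_OP bool(!=) → 18 vs -10 = True. Stack: [True]
POP_JUMP_IF_FALSE → pop True; no jump. Stack: []
LOAD_FAST_LOAD_FAST a,b → push -10,18. Stack: [-10, 18]
BINARY_OP + → -10 + 18 = 8. Stack: [8]
STORE_FAST q → q=8. Stack: []
LOAD_FAST_LOAD_FAST b,a → push 18,-10. Stack: [18, -10]
BINARY_OP + → 18 + -10 = 8. Stack: [8]
LOAD_CONST → push 8. Stack: [8, 8]
BINARY_OP ^ → 8 ^ 8 = 0. Stack: [0]
STORE_FAST y → y=0. Stack: []
LOAD_FAST y → push 0. Stack: [0]
LOAD_CONST → push 4. Stack: [0, 4]
BINARY_OP - → 0 - 4 = -4. Stack: [-4]
LOAD_FAST y → push 0. Stack: [-4, 0]
BINARY_OP + → -4 + 0 = -4. Stack: [-4]
STORE_FAST y → y=-4. Stack: []
LOAD_FAST y → push -4. Stack: [-4]
RETURN_VALUE → return -4.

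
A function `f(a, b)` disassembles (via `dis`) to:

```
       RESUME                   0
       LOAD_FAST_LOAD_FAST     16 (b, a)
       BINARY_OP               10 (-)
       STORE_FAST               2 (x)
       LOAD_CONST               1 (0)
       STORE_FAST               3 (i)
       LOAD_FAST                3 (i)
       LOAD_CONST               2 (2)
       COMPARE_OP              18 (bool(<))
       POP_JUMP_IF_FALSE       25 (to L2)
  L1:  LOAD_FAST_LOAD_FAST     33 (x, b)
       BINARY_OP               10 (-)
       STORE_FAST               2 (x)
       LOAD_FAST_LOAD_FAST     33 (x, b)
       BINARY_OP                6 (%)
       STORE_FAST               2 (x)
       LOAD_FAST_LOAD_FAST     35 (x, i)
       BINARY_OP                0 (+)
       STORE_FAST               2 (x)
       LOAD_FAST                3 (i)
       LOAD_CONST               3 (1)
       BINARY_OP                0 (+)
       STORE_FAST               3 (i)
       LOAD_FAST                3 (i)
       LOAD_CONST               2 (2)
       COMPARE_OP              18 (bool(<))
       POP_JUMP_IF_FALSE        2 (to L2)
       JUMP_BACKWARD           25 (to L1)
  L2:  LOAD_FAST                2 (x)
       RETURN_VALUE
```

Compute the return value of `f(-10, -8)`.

LOAD_FAST_LOAD_FAST b,a → push -8,-10. Stack: [-8, -10]
BINARY_OP - → -8 - -10 = 2. Stack: [2]
STORE_FAST x → x=2. Stack: []
LOAD_CONST → push 0. Stack: [0]
STORE_FAST i → i=0. Stack: []
LOAD_FAST i → push 0. Stack: [0]
LOAD_CONST → push 2. Stack: [0, 2]
COMPARE_OP bool(<) → 0 vs 2 = True. Stack: [True]
POP_JUMP_IF_FALSE → pop True; no jump. Stack: []
LOAD_FAST_LOAD_FAST x,b → push 2,-8. Stack: [2, -8]
BINARY_OP - → 2 - -8 = 10. Stack: [10]
STORE_FAST x → x=10. Stack: []
LOAD_FAST_LOAD_FAST x,b → push 10,-8. Stack: [10, -8]
BINARY_OP % → 10 % -8 = -6. Stack: [-6]
STORE_FAST x → x=-6. Stack: []
LOAD_FAST_LOAD_FAST x,i → push -6,0. Stack: [-6, 0]
BINARY_OP + → -6 + 0 = -6. Stack: [-6]
STORE_FAST x → x=-6. Stack: []
LOAD_FAST i → push 0. Stack: [0]
LOAD_CONST → push 1. Stack: [0, 1]
BINARY_OP + → 0 + 1 = 1. Stack: [1]
STORE_FAST i → i=1. Stack: []
LOAD_FAST i → push 1. Stack: [1]
LOAD_CONST → push 2. Stack: [1, 2]
COMPARE_OP bool(<) → 1 vs 2 = True. Stack: [True]
POP_JUMP_IF_FALSE → pop True; no jump. Stack: []
LOAD_FAST_LOAD_FAST x,b → push -6,-8. Stack: [-6, -8]
BINARY_OP - → -6 - -8 = 2. Stack: [2]
STORE_FAST x → x=2. Stack: []
LOAD_FAST_LOAD_FAST x,b → push 2,-8. Stack: [2, -8]
BINARY_OP % → 2 % -8 = -6. Stack: [-6]
STORE_FAST x → x=-6. Stack: []
LOAD_FAST_LOAD_FAST x,i → push -6,1. Stack: [-6, 1]
BINARY_OP + → -6 + 1 = -5. Stack: [-5]
STORE_FAST x → x=-5. Stack: []
LOAD_FAST i → push 1. Stack: [1]
LOAD_CONST → push 1. Stack: [1, 1]
BINARY_OP + → 1 + 1 = 2. Stack: [2]
STORE_FAST i → i=2. Stack: []
LOAD_FAST i → push 2. Stack: [2]
LOAD_CONST → push 2. Stack: [2, 2]
COMPARE_OP bool(<) → 2 vs 2 = False. Stack: [False]
POP_JUMP_IF_FALSE → pop False; jump. Stack: []
LOAD_FAST x → push -5. Stack: [-5]
RETURN_VALUE → return -5.

-5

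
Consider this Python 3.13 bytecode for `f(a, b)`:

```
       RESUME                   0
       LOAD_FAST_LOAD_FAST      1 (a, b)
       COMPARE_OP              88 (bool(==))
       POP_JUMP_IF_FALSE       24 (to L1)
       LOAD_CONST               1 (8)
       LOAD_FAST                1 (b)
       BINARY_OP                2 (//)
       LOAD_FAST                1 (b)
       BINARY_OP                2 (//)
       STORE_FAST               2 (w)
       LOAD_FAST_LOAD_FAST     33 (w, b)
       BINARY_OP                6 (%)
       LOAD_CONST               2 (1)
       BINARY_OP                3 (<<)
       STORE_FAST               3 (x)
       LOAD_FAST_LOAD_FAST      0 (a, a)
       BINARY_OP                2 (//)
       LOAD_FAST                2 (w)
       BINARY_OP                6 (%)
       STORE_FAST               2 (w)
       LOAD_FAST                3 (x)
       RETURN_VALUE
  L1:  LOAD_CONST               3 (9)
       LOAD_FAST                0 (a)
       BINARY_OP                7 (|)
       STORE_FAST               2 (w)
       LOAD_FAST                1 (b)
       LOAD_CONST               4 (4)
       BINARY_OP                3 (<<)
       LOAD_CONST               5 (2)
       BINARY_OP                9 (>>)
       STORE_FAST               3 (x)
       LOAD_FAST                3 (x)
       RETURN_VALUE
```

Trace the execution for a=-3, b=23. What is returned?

92

LOAD_FAST_LOAD_FAST a,b → push -3,23. Stack: [-3, 23]
COMPARE_OP bool(==) → -3 vs 23 = False. Stack: [False]
POP_JUMP_IF_FALSE → pop False; jump. Stack: []
LOAD_CONST → push 9. Stack: [9]
LOAD_FAST a → push -3. Stack: [9, -3]
BINARY_OP | → 9 | -3 = -3. Stack: [-3]
STORE_FAST w → w=-3. Stack: []
LOAD_FAST b → push 23. Stack: [23]
LOAD_CONST → push 4. Stack: [23, 4]
BINARY_OP << → 23 << 4 = 368. Stack: [368]
LOAD_CONST → push 2. Stack: [368, 2]
BINARY_OP >> → 368 >> 2 = 92. Stack: [92]
STORE_FAST x → x=92. Stack: []
LOAD_FAST x → push 92. Stack: [92]
RETURN_VALUE → return 92.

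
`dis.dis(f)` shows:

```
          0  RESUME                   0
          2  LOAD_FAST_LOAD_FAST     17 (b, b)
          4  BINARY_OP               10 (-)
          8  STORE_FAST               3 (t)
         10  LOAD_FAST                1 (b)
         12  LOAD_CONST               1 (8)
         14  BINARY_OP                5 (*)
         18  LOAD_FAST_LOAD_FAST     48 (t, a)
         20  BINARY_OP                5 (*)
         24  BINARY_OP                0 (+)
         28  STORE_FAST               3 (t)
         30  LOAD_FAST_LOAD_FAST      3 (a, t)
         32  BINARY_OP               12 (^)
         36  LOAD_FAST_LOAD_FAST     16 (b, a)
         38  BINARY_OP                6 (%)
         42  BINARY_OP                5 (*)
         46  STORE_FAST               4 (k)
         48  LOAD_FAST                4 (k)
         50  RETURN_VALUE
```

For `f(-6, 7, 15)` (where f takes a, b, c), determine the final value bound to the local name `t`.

56

LOAD_FAST_LOAD_FAST b,b → push 7,7. Stack: [7, 7]
BINARY_OP - → 7 - 7 = 0. Stack: [0]
STORE_FAST t → t=0. Stack: []
LOAD_FAST b → push 7. Stack: [7]
LOAD_CONST → push 8. Stack: [7, 8]
BINARY_OP * → 7 * 8 = 56. Stack: [56]
LOAD_FAST_LOAD_FAST t,a → push 0,-6. Stack: [56, 0, -6]
BINARY_OP * → 0 * -6 = 0. Stack: [56, 0]
BINARY_OP + → 56 + 0 = 56. Stack: [56]
STORE_FAST t → t=56. Stack: []
LOAD_FAST_LOAD_FAST a,t → push -6,56. Stack: [-6, 56]
BINARY_OP ^ → -6 ^ 56 = -62. Stack: [-62]
LOAD_FAST_LOAD_FAST b,a → push 7,-6. Stack: [-62, 7, -6]
BINARY_OP % → 7 % -6 = -5. Stack: [-62, -5]
BINARY_OP * → -62 * -5 = 310. Stack: [310]
STORE_FAST k → k=310. Stack: []
LOAD_FAST k → push 310. Stack: [310]
RETURN_VALUE → return 310.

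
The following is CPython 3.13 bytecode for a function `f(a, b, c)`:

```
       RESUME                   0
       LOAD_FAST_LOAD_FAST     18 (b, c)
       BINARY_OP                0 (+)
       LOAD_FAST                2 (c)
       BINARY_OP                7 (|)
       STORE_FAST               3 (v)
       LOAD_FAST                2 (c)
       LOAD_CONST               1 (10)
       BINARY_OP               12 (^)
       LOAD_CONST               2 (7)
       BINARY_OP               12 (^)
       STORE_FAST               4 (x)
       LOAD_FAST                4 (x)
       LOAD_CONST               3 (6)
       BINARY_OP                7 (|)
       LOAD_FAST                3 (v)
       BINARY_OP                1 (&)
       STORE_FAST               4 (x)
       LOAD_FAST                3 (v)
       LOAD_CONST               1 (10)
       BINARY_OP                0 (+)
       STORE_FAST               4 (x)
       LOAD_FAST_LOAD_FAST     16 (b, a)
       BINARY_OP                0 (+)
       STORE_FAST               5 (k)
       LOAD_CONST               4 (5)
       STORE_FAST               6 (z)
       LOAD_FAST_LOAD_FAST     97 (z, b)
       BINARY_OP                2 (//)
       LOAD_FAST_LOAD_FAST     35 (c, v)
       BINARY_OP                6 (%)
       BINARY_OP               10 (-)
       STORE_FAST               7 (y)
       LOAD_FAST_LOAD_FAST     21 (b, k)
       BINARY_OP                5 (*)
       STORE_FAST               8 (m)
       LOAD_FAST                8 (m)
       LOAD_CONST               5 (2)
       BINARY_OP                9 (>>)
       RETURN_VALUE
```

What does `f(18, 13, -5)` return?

100

LOAD_FAST_LOAD_FAST b,c → push 13,-5. Stack: [13, -5]
BINARY_OP + → 13 + -5 = 8. Stack: [8]
LOAD_FAST c → push -5. Stack: [8, -5]
BINARY_OP | → 8 | -5 = -5. Stack: [-5]
STORE_FAST v → v=-5. Stack: []
LOAD_FAST c → push -5. Stack: [-5]
LOAD_CONST → push 10. Stack: [-5, 10]
BINARY_OP ^ → -5 ^ 10 = -15. Stack: [-15]
LOAD_CONST → push 7. Stack: [-15, 7]
BINARY_OP ^ → -15 ^ 7 = -10. Stack: [-10]
STORE_FAST x → x=-10. Stack: []
LOAD_FAST x → push -10. Stack: [-10]
LOAD_CONST → push 6. Stack: [-10, 6]
BINARY_OP | → -10 | 6 = -10. Stack: [-10]
LOAD_FAST v → push -5. Stack: [-10, -5]
BINARY_OP & → -10 & -5 = -14. Stack: [-14]
STORE_FAST x → x=-14. Stack: []
LOAD_FAST v → push -5. Stack: [-5]
LOAD_CONST → push 10. Stack: [-5, 10]
BINARY_OP + → -5 + 10 = 5. Stack: [5]
STORE_FAST x → x=5. Stack: []
LOAD_FAST_LOAD_FAST b,a → push 13,18. Stack: [13, 18]
BINARY_OP + → 13 + 18 = 31. Stack: [31]
STORE_FAST k → k=31. Stack: []
LOAD_CONST → push 5. Stack: [5]
STORE_FAST z → z=5. Stack: []
LOAD_FAST_LOAD_FAST z,b → push 5,13. Stack: [5, 13]
BINARY_OP // → 5 // 13 = 0. Stack: [0]
LOAD_FAST_LOAD_FAST c,v → push -5,-5. Stack: [0, -5, -5]
BINARY_OP % → -5 % -5 = 0. Stack: [0, 0]
BINARY_OP - → 0 - 0 = 0. Stack: [0]
STORE_FAST y → y=0. Stack: []
LOAD_FAST_LOAD_FAST b,k → push 13,31. Stack: [13, 31]
BINARY_OP * → 13 * 31 = 403. Stack: [403]
STORE_FAST m → m=403. Stack: []
LOAD_FAST m → push 403. Stack: [403]
LOAD_CONST → push 2. Stack: [403, 2]
BINARY_OP >> → 403 >> 2 = 100. Stack: [100]
RETURN_VALUE → return 100.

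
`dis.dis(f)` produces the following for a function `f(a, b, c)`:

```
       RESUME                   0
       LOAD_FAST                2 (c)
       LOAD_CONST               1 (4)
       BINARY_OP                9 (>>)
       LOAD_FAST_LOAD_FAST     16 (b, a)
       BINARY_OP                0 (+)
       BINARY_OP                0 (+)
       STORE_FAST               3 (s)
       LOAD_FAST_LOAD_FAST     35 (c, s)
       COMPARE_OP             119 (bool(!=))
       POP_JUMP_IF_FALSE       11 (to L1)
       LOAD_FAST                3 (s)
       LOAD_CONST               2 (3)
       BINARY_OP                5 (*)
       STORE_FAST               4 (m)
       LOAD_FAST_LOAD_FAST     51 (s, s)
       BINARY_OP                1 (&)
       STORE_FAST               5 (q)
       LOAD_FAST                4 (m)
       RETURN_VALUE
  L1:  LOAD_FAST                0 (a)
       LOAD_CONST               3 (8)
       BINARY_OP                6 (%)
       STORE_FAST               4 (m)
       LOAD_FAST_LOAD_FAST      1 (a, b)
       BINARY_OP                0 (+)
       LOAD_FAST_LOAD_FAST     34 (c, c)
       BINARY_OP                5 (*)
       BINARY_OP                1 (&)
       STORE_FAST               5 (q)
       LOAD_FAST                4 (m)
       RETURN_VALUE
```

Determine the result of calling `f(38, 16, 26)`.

LOAD_FAST c → push 26. Stack: [26]
LOAD_CONST → push 4. Stack: [26, 4]
BINARY_OP >> → 26 >> 4 = 1. Stack: [1]
LOAD_FAST_LOAD_FAST b,a → push 16,38. Stack: [1, 16, 38]
BINARY_OP + → 16 + 38 = 54. Stack: [1, 54]
BINARY_OP + → 1 + 54 = 55. Stack: [55]
STORE_FAST s → s=55. Stack: []
LOAD_FAST_LOAD_FAST c,s → push 26,55. Stack: [26, 55]
COMPARE_OP bool(!=) → 26 vs 55 = True. Stack: [True]
POP_JUMP_IF_FALSE → pop True; no jump. Stack: []
LOAD_FAST s → push 55. Stack: [55]
LOAD_CONST → push 3. Stack: [55, 3]
BINARY_OP * → 55 * 3 = 165. Stack: [165]
STORE_FAST m → m=165. Stack: []
LOAD_FAST_LOAD_FAST s,s → push 55,55. Stack: [55, 55]
BINARY_OP & → 55 & 55 = 55. Stack: [55]
STORE_FAST q → q=55. Stack: []
LOAD_FAST m → push 165. Stack: [165]
RETURN_VALUE → return 165.

165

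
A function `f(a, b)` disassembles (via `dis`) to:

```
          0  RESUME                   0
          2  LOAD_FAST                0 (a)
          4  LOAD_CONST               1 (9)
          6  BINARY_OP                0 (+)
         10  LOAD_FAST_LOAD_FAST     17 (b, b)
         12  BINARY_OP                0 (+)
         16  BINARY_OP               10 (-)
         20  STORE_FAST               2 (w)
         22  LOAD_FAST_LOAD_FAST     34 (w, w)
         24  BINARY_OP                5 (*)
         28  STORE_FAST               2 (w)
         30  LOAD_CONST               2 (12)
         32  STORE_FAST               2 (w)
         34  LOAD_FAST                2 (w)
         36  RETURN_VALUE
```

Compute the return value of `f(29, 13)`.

12

LOAD_FAST a → push 29. Stack: [29]
LOAD_CONST → push 9. Stack: [29, 9]
BINARY_OP + → 29 + 9 = 38. Stack: [38]
LOAD_FAST_LOAD_FAST b,b → push 13,13. Stack: [38, 13, 13]
BINARY_OP + → 13 + 13 = 26. Stack: [38, 26]
BINARY_OP - → 38 - 26 = 12. Stack: [12]
STORE_FAST w → w=12. Stack: []
LOAD_FAST_LOAD_FAST w,w → push 12,12. Stack: [12, 12]
BINARY_OP * → 12 * 12 = 144. Stack: [144]
STORE_FAST w → w=144. Stack: []
LOAD_CONST → push 12. Stack: [12]
STORE_FAST w → w=12. Stack: []
LOAD_FAST w → push 12. Stack: [12]
RETURN_VALUE → return 12.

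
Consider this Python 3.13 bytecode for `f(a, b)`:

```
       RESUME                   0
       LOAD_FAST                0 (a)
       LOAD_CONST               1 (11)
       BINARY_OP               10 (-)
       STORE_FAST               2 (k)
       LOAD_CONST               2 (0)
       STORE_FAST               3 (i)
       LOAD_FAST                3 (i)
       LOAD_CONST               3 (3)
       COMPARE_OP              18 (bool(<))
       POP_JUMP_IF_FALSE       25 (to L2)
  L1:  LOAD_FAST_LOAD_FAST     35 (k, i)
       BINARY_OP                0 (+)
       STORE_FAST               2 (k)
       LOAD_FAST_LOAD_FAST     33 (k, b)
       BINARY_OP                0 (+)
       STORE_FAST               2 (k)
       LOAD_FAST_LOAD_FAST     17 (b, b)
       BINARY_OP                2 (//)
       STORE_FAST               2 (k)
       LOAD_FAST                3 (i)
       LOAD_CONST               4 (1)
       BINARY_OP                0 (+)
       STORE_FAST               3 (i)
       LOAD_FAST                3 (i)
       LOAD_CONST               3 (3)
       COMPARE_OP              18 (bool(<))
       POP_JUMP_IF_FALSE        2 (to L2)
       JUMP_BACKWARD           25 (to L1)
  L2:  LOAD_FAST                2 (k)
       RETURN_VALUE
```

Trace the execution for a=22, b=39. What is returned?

1

LOAD_FAST a → push 22. Stack: [22]
LOAD_CONST → push 11. Stack: [22, 11]
BINARY_OP - → 22 - 11 = 11. Stack: [11]
STORE_FAST k → k=11. Stack: []
LOAD_CONST → push 0. Stack: [0]
STORE_FAST i → i=0. Stack: []
LOAD_FAST i → push 0. Stack: [0]
LOAD_CONST → push 3. Stack: [0, 3]
COMPARE_OP bool(<) → 0 vs 3 = True. Stack: [True]
POP_JUMP_IF_FALSE → pop True; no jump. Stack: []
LOAD_FAST_LOAD_FAST k,i → push 11,0. Stack: [11, 0]
BINARY_OP + → 11 + 0 = 11. Stack: [11]
STORE_FAST k → k=11. Stack: []
LOAD_FAST_LOAD_FAST k,b → push 11,39. Stack: [11, 39]
BINARY_OP + → 11 + 39 = 50. Stack: [50]
STORE_FAST k → k=50. Stack: []
LOAD_FAST_LOAD_FAST b,b → push 39,39. Stack: [39, 39]
BINARY_OP // → 39 // 39 = 1. Stack: [1]
STORE_FAST k → k=1. Stack: []
LOAD_FAST i → push 0. Stack: [0]
LOAD_CONST → push 1. Stack: [0, 1]
BINARY_OP + → 0 + 1 = 1. Stack: [1]
STORE_FAST i → i=1. Stack: []
LOAD_FAST i → push 1. Stack: [1]
LOAD_CONST → push 3. Stack: [1, 3]
COMPARE_OP bool(<) → 1 vs 3 = True. Stack: [True]
POP_JUMP_IF_FALSE → pop True; no jump. Stack: []
LOAD_FAST_LOAD_FAST k,i → push 1,1. Stack: [1, 1]
BINARY_OP + → 1 + 1 = 2. Stack: [2]
STORE_FAST k → k=2. Stack: []
LOAD_FAST_LOAD_FAST k,b → push 2,39. Stack: [2, 39]
BINARY_OP + → 2 + 39 = 41. Stack: [41]
STORE_FAST k → k=41. Stack: []
LOAD_FAST_LOAD_FAST b,b → push 39,39. Stack: [39, 39]
BINARY_OP // → 39 // 39 = 1. Stack: [1]
STORE_FAST k → k=1. Stack: []
LOAD_FAST i → push 1. Stack: [1]
LOAD_CONST → push 1. Stack: [1, 1]
BINARY_OP + → 1 + 1 = 2. Stack: [2]
STORE_FAST i → i=2. Stack: []
LOAD_FAST i → push 2. Stack: [2]
LOAD_CONST → push 3. Stack: [2, 3]
COMPARE_OP bool(<) → 2 vs 3 = True. Stack: [True]
POP_JUMP_IF_FALSE → pop True; no jump. Stack: []
LOAD_FAST_LOAD_FAST k,i → push 1,2. Stack: [1, 2]
BINARY_OP + → 1 + 2 = 3. Stack: [3]
STORE_FAST k → k=3. Stack: []
LOAD_FAST_LOAD_FAST k,b → push 3,39. Stack: [3, 39]
BINARY_OP + → 3 + 39 = 42. Stack: [42]
STORE_FAST k → k=42. Stack: []
LOAD_FAST_LOAD_FAST b,b → push 39,39. Stack: [39, 39]
BINARY_OP // → 39 // 39 = 1. Stack: [1]
STORE_FAST k → k=1. Stack: []
LOAD_FAST i → push 2. Stack: [2]
LOAD_CONST → push 1. Stack: [2, 1]
BINARY_OP + → 2 + 1 = 3. Stack: [3]
STORE_FAST i → i=3. Stack: []
LOAD_FAST i → push 3. Stack: [3]
LOAD_CONST → push 3. Stack: [3, 3]
COMPARE_OP bool(<) → 3 vs 3 = False. Stack: [False]
POP_JUMP_IF_FALSE → pop False; jump. Stack: []
LOAD_FAST k → push 1. Stack: [1]
RETURN_VALUE → return 1.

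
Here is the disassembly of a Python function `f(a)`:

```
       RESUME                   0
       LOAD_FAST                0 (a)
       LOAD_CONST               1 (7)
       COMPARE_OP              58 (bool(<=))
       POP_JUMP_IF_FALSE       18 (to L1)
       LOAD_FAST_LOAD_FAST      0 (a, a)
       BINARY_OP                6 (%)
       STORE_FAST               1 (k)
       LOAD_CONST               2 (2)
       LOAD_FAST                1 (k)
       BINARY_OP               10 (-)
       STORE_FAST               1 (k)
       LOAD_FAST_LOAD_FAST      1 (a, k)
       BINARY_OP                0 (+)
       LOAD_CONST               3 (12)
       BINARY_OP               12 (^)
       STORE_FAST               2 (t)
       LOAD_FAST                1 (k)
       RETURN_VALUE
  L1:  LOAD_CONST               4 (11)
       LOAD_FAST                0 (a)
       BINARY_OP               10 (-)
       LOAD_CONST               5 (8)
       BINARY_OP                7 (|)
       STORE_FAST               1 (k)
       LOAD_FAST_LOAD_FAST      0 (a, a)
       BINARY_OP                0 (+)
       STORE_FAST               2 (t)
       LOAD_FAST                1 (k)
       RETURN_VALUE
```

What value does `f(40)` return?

-21

LOAD_FAST a → push 40. Stack: [40]
LOAD_CONST → push 7. Stack: [40, 7]
COMPARE_OP bool(<=) → 40 vs 7 = False. Stack: [False]
POP_JUMP_IF_FALSE → pop False; jump. Stack: []
LOAD_CONST → push 11. Stack: [11]
LOAD_FAST a → push 40. Stack: [11, 40]
BINARY_OP - → 11 - 40 = -29. Stack: [-29]
LOAD_CONST → push 8. Stack: [-29, 8]
BINARY_OP | → -29 | 8 = -21. Stack: [-21]
STORE_FAST k → k=-21. Stack: []
LOAD_FAST_LOAD_FAST a,a → push 40,40. Stack: [40, 40]
BINARY_OP + → 40 + 40 = 80. Stack: [80]
STORE_FAST t → t=80. Stack: []
LOAD_FAST k → push -21. Stack: [-21]
RETURN_VALUE → return -21.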